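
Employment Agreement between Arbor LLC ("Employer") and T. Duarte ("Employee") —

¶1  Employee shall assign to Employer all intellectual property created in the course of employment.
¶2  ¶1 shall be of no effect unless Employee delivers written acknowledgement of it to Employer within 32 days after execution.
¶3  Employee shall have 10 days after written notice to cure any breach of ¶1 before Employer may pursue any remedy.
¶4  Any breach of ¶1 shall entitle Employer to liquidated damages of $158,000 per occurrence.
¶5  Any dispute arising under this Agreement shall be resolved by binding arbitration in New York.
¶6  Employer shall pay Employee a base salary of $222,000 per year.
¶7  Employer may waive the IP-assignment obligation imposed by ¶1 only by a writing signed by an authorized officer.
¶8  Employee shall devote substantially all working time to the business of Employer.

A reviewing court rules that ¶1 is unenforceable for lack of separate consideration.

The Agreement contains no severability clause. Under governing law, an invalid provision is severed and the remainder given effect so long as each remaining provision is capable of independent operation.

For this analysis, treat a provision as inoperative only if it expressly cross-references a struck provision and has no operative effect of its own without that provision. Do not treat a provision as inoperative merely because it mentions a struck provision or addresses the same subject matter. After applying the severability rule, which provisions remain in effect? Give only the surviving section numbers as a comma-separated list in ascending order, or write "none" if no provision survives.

5, 6, 8

¶1 is struck. ¶2 merely fixes the acknowledgement condition for ¶1; with ¶1 gone it has nothing to operate on and falls away. ¶3 merely fixes the cure period for breach of ¶1; with ¶1 gone it has nothing to operate on and falls away. ¶4 operates only by reference to ¶1, so it falls with ¶1. ¶7 has no operative effect of its own apart from ¶1 and is therefore inoperative. With no severability clause, the stated default rule severs what cannot stand and enforces each remaining provision that can operate on its own. That leaves ¶5, ¶6, and ¶8 in effect.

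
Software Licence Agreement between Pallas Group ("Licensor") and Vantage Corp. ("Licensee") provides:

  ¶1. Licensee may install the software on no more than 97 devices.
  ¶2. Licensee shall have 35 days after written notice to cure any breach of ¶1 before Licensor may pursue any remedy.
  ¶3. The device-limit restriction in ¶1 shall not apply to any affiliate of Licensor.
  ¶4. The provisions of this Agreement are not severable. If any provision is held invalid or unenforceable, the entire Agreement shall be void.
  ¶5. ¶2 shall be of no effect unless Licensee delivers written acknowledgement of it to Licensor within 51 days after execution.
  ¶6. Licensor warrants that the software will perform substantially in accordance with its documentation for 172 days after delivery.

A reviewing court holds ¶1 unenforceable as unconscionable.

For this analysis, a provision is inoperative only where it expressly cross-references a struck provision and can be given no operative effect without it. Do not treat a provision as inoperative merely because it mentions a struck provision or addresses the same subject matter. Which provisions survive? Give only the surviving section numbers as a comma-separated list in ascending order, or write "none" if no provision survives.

none

¶1 is struck. ¶2 operates only by reference to ¶1, so it falls with ¶1. ¶3 operates only by reference to ¶1, so it falls with ¶1. ¶5 has no operative effect of its own apart from ¶2 and is therefore inoperative. ¶4 provides that the Agreement is not severable, so the invalidity of any one provision voids the entire Agreement. No provision of the Agreement survives.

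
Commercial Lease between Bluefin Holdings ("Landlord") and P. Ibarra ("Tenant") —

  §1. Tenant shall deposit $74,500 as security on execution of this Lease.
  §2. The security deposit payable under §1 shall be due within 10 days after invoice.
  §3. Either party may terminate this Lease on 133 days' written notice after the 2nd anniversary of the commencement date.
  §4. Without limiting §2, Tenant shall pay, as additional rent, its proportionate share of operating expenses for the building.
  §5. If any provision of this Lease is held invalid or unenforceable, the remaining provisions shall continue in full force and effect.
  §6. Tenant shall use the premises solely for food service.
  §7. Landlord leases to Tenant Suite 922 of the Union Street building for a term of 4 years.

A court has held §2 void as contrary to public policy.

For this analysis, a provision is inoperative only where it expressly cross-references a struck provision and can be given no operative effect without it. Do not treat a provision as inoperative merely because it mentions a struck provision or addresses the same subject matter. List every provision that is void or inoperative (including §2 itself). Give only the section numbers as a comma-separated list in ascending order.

§2 is struck. §4 mentions §2 but its own obligation stands independently of §2, so §4 is not affected. No other provision's operative terms depend on §2. §5 is a severability clause and preserves every provision that can still be given independent effect. The provisions still in force are §1, §3, §4, §5, §6, and §7.

2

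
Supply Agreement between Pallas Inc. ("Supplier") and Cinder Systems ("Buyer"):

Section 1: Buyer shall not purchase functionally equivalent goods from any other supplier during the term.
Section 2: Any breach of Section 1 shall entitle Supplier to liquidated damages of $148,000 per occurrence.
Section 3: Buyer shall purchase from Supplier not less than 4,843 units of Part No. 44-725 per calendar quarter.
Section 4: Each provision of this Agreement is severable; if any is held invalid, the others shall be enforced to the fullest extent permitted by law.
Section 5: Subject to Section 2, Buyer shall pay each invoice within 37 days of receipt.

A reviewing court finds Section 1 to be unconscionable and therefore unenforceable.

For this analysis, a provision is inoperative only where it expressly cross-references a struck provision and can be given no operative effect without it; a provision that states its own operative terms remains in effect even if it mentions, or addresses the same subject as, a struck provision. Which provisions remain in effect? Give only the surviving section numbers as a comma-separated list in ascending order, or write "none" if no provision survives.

3, 4, 5

Section 1 is struck. Section 2 does nothing except set the liquidated-damages amount by reference to Section 1; with Section 1 gone it has no independent effect and is inoperative. Although Section 5 refers to Section 2, its operative terms do not depend on Section 2, so it remains in effect. Section 4 is a severability clause and preserves every provision that can still be given independent effect. Section 3, Section 4, and Section 5 remain in effect.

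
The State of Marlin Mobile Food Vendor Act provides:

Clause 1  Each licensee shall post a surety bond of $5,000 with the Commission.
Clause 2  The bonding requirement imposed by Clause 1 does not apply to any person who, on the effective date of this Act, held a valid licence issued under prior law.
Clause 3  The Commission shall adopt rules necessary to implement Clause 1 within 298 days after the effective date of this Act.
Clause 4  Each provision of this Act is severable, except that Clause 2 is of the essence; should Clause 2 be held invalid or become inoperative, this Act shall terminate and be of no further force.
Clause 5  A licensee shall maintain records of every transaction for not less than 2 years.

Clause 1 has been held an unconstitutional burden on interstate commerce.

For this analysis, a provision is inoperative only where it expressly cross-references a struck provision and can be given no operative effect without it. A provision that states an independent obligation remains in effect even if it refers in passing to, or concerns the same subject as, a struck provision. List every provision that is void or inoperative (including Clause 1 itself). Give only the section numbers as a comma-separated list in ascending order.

Clause 1 is struck. The only function of Clause 2 is the grandfather exemption from Clause 1, so it cannot stand once Clause 1 is removed. Clause 3 merely fixes the rulemaking mandate for Clause 1; with Clause 1 gone it has nothing to operate on and falls away. Clause 4 makes Clause 2 an essential term, and Clause 2 has been rendered inoperative by the cascade; under Clause 4, the entire Act is therefore void. No provision of the Act survives.

1, 2, 3, 4, 5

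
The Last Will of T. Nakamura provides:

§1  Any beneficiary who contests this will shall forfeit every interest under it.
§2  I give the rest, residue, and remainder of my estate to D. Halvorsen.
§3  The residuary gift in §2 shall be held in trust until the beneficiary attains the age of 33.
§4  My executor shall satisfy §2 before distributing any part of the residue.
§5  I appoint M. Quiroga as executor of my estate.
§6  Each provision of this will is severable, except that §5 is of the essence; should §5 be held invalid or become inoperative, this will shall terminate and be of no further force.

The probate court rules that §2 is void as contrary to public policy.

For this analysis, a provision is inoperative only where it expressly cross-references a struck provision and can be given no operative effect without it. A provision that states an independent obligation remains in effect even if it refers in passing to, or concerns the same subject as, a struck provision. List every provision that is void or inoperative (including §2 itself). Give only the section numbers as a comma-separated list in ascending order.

§2 is struck. §3 operates only by reference to §2, so it falls with §2. §4 operates only by reference to §2, so it falls with §2. §6 makes §5 an essential term, but §5 is unaffected, so the severability proviso in §6 preserves the remaining provisions. That leaves §1, §5, and §6 in effect.

2, 3, 4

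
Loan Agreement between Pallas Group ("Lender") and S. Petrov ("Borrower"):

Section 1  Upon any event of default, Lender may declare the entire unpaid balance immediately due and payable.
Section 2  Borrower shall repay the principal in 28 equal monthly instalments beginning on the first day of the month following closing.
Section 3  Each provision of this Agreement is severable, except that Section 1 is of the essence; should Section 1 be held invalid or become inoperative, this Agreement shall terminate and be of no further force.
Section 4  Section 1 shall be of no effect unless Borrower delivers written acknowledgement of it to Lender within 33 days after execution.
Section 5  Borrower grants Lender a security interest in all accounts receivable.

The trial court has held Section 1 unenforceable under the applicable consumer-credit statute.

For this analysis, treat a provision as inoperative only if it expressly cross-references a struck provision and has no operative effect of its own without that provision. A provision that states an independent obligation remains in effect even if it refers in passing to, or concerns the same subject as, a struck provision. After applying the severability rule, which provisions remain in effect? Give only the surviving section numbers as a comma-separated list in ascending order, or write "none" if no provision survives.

none

Section 1 is struck. Section 4 merely fixes the acknowledgement condition for Section 1; with Section 1 gone it has nothing to operate on and falls away. Section 3 makes Section 1 an essential term, and Section 1 is the provision held invalid; under Section 3, the entire Agreement is therefore void. No provision of the Agreement survives.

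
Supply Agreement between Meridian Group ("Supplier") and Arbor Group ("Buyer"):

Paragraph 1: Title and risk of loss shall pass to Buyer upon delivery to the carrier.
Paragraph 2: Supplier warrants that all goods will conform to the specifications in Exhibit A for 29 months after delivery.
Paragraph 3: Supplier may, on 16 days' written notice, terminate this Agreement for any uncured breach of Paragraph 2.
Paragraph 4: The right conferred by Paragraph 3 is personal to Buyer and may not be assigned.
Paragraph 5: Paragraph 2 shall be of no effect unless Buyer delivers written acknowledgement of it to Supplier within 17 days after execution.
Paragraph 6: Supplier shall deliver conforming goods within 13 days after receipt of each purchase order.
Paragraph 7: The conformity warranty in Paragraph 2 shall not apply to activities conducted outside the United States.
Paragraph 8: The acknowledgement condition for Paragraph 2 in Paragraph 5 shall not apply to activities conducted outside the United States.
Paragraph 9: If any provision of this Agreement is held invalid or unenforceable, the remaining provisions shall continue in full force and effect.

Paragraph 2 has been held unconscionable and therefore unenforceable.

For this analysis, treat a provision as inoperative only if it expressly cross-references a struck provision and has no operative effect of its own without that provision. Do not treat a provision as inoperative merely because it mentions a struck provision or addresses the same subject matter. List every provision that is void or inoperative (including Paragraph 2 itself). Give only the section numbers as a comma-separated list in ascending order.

Paragraph 2 is struck. Paragraph 3 operates only by reference to Paragraph 2, so it falls with Paragraph 2. The only function of Paragraph 5 is the acknowledgement condition for Paragraph 2, so it cannot stand once Paragraph 2 is removed. Paragraph 7 operates only by reference to Paragraph 2, so it falls with Paragraph 2. The only function of Paragraph 4 is the non-assignment of Paragraph 3, so it cannot stand once Paragraph 3 is removed. Paragraph 8 operates only by reference to Paragraph 5, so it falls with Paragraph 5. Paragraph 9 is a severability clause and preserves every provision that can still be given independent effect. The provisions still in force are Paragraph 1, Paragraph 6, and Paragraph 9.

2, 3, 4, 5, 7, 8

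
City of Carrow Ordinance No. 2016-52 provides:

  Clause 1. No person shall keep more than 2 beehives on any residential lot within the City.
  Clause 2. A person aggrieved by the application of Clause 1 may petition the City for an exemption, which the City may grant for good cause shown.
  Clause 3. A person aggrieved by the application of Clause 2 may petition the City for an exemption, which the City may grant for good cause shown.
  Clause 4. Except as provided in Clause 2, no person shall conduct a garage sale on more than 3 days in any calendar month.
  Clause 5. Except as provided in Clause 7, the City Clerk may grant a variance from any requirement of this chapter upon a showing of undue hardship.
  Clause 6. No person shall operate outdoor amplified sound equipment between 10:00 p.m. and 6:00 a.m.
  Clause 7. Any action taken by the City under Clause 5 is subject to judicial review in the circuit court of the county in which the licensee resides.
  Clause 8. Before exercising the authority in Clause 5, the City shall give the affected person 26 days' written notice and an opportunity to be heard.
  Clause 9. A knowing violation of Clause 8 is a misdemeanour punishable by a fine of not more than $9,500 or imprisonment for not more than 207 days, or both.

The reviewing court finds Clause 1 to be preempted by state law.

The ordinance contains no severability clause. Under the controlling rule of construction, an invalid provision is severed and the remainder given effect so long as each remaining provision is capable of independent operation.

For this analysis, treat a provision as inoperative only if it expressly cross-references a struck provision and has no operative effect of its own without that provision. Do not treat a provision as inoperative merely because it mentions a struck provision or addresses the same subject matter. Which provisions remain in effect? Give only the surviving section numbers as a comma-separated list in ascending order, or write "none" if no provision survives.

4, 5, 6, 7, 8, 9

Clause 1 is struck. Clause 2 has no operative effect of its own apart from Clause 1 and is therefore inoperative. The only function of Clause 3 is the exemption procedure for Clause 2, so it cannot stand once Clause 2 is removed. Although Clause 4 refers to Clause 2, its operative terms do not depend on Clause 2, so it remains in effect. Under the stated default rule, only provisions that cannot operate independently fall away; the rest are enforced. The provisions still in force are Clause 4, Clause 5, Clause 6, Clause 7, Clause 8, and Clause 9.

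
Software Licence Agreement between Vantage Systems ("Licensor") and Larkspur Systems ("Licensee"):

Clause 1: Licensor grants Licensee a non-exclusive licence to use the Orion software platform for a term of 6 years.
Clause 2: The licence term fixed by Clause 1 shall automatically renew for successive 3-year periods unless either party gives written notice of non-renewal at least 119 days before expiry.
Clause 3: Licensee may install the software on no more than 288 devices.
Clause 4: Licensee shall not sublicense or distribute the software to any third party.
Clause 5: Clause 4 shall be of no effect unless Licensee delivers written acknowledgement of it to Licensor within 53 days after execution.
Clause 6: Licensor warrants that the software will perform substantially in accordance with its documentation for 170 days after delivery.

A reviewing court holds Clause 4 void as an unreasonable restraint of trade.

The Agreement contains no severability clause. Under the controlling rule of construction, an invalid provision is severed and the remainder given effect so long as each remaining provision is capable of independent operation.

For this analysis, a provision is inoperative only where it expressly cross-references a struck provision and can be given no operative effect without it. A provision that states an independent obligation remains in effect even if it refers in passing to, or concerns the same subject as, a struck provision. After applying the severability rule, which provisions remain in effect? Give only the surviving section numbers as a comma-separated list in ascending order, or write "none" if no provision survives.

1, 2, 3, 6

Clause 4 is struck. Clause 5 has no operative effect of its own apart from Clause 4 and is therefore inoperative. With no severability clause, the stated default rule severs what cannot stand and enforces each remaining provision that can operate on its own. The provisions still in force are Clause 1, Clause 2, Clause 3, and Clause 6.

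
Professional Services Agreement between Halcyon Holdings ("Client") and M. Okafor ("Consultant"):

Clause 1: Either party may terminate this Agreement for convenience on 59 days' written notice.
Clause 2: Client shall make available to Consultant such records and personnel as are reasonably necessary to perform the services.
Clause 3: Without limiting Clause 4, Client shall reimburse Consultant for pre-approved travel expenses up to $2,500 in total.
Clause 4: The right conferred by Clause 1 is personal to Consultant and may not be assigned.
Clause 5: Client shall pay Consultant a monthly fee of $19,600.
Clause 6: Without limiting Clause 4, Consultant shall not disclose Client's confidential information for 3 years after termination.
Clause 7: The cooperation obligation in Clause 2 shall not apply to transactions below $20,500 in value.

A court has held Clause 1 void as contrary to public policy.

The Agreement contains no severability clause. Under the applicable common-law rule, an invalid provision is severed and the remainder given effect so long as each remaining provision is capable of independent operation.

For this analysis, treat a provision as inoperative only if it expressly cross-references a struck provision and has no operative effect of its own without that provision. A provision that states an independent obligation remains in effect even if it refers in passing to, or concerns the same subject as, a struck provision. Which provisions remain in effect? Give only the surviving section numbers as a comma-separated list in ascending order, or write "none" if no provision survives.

Clause 1 is struck. The only function of Clause 4 is the non-assignment of Clause 1, so it cannot stand once Clause 1 is removed. Clause 6 mentions Clause 4 but its own obligation stands independently of Clause 4, so Clause 6 is not affected. Although Clause 3 refers to Clause 4, its operative terms do not depend on Clause 4, so it remains in effect. With no severability clause, the stated default rule severs what cannot stand and enforces each remaining provision that can operate on its own. Clause 2, Clause 3, Clause 5, Clause 6, and Clause 7 remain in effect.

2, 3, 5, 6, 7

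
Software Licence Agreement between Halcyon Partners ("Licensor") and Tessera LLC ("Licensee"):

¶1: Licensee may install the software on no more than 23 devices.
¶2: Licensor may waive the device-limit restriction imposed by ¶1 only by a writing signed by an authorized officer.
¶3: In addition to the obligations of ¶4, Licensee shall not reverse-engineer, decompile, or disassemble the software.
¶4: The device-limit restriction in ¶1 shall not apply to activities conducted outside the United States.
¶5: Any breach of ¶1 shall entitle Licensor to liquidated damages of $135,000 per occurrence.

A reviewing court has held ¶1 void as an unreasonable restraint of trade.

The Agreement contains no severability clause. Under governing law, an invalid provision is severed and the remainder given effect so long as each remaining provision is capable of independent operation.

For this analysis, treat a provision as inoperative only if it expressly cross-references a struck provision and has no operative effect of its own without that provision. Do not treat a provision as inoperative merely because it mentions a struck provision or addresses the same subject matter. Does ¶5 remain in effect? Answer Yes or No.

¶1 is struck. ¶2 operates only by reference to ¶1, so it falls with ¶1. ¶4 does nothing except set the carve-out from the device-limit restriction by reference to ¶1; with ¶1 gone it has no independent effect and is inoperative. The whole of ¶5 is the liquidated-damages amount, defined by reference to ¶1, so ¶5 cannot stand once ¶1 is removed. Although ¶3 refers to ¶4, its operative terms do not depend on ¶4, so it remains in effect. Under the stated default rule, only provisions that cannot operate independently fall away; the rest are enforced. Only ¶3 remains in effect. ¶5 is among the inoperative provisions, so the answer is no.

No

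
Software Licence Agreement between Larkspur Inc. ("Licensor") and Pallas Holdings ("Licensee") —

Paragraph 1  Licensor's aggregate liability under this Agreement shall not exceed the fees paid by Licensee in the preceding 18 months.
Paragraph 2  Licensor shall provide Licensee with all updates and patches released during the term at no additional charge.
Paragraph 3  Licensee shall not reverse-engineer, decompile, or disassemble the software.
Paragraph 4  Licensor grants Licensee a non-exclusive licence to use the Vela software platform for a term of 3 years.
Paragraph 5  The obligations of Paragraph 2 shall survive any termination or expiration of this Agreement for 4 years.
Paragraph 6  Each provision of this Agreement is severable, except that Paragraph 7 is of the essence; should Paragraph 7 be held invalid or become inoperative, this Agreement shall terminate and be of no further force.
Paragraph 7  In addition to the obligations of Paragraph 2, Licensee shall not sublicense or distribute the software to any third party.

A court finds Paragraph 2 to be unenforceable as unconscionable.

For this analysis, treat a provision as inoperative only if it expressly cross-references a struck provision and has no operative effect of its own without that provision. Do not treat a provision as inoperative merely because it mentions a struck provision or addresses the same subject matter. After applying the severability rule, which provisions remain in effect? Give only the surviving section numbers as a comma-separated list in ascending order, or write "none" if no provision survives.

1, 3, 4, 6, 7

Paragraph 2 is struck. Paragraph 5 merely fixes the survival period for Paragraph 2; with Paragraph 2 gone it has nothing to operate on and falls away. Although Paragraph 7 refers to Paragraph 2, its operative terms do not depend on Paragraph 2, so it remains in effect. Paragraph 6 makes Paragraph 7 an essential term, but Paragraph 7 is unaffected, so the severability proviso in Paragraph 6 preserves the remaining provisions. Paragraph 1, Paragraph 3, Paragraph 4, Paragraph 6, and Paragraph 7 remain in effect.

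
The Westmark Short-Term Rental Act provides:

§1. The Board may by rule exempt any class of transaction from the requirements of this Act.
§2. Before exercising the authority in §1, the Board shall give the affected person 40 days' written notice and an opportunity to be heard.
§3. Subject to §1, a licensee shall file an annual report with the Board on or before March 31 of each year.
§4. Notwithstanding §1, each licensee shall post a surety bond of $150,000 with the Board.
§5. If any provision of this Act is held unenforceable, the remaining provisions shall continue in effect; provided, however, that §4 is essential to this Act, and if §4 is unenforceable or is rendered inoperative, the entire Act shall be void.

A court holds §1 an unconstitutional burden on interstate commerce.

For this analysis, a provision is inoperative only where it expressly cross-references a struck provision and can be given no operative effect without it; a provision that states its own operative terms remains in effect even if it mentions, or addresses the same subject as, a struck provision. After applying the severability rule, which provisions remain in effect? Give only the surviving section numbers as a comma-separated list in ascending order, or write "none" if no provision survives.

3, 4, 5

§1 is struck. §2 has no operative effect of its own apart from §1 and is therefore inoperative. §4 mentions §1 but its own obligation stands independently of §1, so §4 is not affected. §3 mentions §1 but its own obligation stands independently of §1, so §3 is not affected. §5 makes §4 an essential term, but §4 is unaffected, so the severability proviso in §5 preserves the remaining provisions. That leaves §3, §4, and §5 in effect.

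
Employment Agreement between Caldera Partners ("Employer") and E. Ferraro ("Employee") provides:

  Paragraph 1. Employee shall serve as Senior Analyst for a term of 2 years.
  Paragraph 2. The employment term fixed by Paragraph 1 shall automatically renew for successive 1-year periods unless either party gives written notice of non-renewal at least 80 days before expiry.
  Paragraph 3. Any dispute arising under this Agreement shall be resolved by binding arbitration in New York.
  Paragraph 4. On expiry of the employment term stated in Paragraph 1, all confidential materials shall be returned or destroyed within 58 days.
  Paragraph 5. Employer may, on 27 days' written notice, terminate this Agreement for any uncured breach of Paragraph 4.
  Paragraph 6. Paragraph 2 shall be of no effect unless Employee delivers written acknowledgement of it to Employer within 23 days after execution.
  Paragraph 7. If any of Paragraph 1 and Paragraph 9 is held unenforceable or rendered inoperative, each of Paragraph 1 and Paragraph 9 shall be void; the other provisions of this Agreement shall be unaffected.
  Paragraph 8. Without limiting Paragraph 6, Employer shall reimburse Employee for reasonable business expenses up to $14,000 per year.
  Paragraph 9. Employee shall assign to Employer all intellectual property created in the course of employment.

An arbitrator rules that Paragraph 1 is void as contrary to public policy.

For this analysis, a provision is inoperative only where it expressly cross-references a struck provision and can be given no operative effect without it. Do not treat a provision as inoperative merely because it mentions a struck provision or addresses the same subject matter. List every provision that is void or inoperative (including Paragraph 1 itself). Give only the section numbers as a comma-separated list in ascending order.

Paragraph 1 is struck. Paragraph 2 operates only by reference to Paragraph 1, so it falls with Paragraph 1. Paragraph 4 merely fixes the return obligation tied to Paragraph 1; with Paragraph 1 gone it has nothing to operate on and falls away. Paragraph 5 operates only by reference to Paragraph 4, so it falls with Paragraph 4. Paragraph 6 merely fixes the acknowledgement condition for Paragraph 2; with Paragraph 2 gone it has nothing to operate on and falls away. Paragraph 8 mentions Paragraph 6 but its own obligation stands independently of Paragraph 6, so Paragraph 8 is not affected. Paragraph 7 declares Paragraph 1 and Paragraph 9 mutually dependent; since one of them has fallen, all of them are of no effect. That brings down Paragraph 9 as well. The remainder continues in force under Paragraph 7. That leaves Paragraph 3, Paragraph 7, and Paragraph 8 in effect.

1, 2, 4, 5, 6, 9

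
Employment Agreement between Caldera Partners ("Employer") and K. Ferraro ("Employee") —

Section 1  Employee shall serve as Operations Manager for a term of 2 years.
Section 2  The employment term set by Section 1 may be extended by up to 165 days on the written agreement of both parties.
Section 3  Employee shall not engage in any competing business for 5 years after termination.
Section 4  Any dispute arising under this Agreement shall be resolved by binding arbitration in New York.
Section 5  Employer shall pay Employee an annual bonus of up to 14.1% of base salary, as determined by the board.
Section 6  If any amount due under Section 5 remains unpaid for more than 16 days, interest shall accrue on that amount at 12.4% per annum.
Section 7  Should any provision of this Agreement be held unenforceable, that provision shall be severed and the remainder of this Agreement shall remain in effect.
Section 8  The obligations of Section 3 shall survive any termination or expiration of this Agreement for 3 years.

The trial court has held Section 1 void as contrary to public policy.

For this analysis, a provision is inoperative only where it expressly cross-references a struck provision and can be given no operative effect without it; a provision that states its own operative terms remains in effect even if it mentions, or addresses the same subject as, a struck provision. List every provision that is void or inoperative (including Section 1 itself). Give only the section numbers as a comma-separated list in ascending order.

1, 2

Section 1 is struck. Section 2 does nothing except set the extension of the employment term by reference to Section 1; with Section 1 gone it has no independent effect and is inoperative. Section 7 is a severability clause and preserves every provision that can still be given independent effect. That leaves Section 3, Section 4, Section 5, Section 6, Section 7, and Section 8 in effect.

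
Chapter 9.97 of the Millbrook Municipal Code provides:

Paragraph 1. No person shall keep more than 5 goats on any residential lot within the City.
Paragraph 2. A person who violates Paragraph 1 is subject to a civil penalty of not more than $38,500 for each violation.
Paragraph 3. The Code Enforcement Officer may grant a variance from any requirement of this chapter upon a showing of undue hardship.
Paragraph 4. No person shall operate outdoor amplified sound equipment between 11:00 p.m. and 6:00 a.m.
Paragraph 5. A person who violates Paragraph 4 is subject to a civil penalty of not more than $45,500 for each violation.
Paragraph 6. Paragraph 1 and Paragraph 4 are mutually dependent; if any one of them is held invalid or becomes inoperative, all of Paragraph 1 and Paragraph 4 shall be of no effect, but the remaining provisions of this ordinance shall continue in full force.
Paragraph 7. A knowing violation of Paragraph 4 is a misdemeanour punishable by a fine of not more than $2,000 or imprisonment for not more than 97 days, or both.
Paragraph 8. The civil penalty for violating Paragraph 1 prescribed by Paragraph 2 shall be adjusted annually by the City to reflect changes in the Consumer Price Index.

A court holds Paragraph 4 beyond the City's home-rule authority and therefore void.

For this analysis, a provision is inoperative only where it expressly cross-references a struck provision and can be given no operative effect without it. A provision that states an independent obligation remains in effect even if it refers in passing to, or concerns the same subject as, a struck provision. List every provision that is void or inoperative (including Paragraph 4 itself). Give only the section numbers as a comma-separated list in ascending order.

Paragraph 4 is struck. Paragraph 5 operates only by reference to Paragraph 4, so it falls with Paragraph 4. Paragraph 7 operates only by reference to Paragraph 4, so it falls with Paragraph 4. Paragraph 6 declares Paragraph 1 and Paragraph 4 mutually dependent; since one of them has fallen, all of them are of no effect. That brings down Paragraph 1 as well. Paragraph 2 and Paragraph 8 in turn depend solely on a provision now struck and likewise fall. The remainder continues in force under Paragraph 6. The provisions still in force are Paragraph 3 and Paragraph 6.

1, 2, 4, 5, 7, 8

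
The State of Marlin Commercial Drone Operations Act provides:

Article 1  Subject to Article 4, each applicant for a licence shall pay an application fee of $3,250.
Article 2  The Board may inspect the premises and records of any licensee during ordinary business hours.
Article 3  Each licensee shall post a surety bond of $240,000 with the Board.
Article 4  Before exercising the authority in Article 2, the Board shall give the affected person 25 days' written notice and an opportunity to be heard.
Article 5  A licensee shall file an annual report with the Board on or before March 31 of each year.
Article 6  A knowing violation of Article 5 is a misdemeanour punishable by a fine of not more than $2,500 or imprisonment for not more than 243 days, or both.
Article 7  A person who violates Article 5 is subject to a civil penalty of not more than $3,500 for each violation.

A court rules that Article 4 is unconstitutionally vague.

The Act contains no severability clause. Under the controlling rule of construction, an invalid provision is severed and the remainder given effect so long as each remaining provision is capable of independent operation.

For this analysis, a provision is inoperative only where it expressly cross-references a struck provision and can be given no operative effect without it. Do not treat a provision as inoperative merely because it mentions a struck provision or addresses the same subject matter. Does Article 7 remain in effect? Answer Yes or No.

Article 4 is struck. Article 1 mentions Article 4 but its own obligation stands independently of Article 4, so Article 1 is not affected. Nothing else in the Act is defined by reference to Article 4. Under the stated default rule, only provisions that cannot operate independently fall away; the rest are enforced. The provisions still in force are Article 1, Article 2, Article 3, Article 5, Article 6, and Article 7. Article 7 is among the surviving provisions, so the answer is yes.

Yes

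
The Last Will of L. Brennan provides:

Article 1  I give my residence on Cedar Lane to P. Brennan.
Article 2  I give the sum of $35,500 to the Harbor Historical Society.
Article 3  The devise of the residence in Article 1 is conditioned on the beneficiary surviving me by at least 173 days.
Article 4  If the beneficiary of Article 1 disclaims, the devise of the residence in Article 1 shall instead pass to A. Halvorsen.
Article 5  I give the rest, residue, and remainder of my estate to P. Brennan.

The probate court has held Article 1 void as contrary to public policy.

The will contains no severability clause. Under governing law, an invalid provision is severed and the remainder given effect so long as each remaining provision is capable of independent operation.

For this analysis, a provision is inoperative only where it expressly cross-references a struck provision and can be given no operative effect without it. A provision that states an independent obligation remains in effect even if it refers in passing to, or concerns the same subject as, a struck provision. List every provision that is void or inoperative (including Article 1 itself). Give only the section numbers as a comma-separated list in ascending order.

Article 1 is struck. The only function of Article 3 is the survivorship condition on Article 1, so it cannot stand once Article 1 is removed. Article 4 operates only by reference to Article 1, so it falls with Article 1. Under the stated default rule, only provisions that cannot operate independently fall away; the rest are enforced. That leaves Article 2 and Article 5 in effect.

1, 3, 4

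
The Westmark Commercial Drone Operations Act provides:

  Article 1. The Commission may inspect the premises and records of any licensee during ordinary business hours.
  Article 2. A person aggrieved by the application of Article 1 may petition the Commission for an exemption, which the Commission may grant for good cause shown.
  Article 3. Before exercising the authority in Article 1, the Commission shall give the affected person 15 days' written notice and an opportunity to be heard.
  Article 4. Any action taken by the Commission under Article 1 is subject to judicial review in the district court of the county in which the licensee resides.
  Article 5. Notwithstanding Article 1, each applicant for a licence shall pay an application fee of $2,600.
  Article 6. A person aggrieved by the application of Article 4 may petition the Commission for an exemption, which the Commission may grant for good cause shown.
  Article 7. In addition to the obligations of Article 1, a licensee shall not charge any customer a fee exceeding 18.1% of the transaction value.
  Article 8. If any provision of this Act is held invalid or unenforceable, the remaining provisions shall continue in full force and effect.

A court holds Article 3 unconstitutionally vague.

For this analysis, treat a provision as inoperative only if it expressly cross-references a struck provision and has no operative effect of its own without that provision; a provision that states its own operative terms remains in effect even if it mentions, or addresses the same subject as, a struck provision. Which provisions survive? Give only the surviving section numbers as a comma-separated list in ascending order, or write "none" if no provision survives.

Article 3 is struck. No other provision's operative terms depend on Article 3. Article 8 is a severability clause and preserves every provision that can still be given independent effect. The provisions still in force are Article 1, Article 2, Article 4, Article 5, Article 6, Article 7, and Article 8.

1, 2, 4, 5, 6, 7, 8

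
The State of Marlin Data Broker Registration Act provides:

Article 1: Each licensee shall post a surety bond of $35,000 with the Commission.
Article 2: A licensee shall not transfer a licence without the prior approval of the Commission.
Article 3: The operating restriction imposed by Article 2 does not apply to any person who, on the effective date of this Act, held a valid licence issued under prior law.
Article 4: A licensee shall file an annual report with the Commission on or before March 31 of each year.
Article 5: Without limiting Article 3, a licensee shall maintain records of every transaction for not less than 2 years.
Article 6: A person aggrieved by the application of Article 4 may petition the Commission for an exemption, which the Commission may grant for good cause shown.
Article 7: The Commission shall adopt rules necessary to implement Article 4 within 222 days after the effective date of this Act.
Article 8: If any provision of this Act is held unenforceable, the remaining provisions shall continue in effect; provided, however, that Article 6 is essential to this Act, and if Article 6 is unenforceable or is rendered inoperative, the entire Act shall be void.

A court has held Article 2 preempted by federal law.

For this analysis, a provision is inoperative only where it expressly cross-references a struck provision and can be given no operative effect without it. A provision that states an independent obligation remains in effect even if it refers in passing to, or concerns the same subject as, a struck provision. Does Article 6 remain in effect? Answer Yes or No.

Article 2 is struck. The only function of Article 3 is the grandfather exemption from Article 2, so it cannot stand once Article 2 is removed. Article 5 mentions Article 3 but its own obligation stands independently of Article 3, so Article 5 is not affected. Article 8 makes Article 6 an essential term, but Article 6 is unaffected, so the severability proviso in Article 8 preserves the remaining provisions. The provisions still in force are Article 1, Article 4, Article 5, Article 6, Article 7, and Article 8. Article 6 is among the surviving provisions, so the answer is yes.

Yes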